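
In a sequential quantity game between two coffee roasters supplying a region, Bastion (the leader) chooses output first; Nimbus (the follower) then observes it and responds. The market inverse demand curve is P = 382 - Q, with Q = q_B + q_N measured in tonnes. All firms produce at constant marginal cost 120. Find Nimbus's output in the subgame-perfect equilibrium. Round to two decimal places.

The follower Nimbus best-responds to any q_B: π_N = (382 - Q)q_N - 120q_N.
Setting the follower's marginal profit to zero, 262 - q_B - 2q_N = 0, i.e. q_N = (262 - q_B)/2.
Bastion substitutes q_N(q_B) into its own profit: π_B = q_B(382 - q_B - (262 - q_B)/2) - 120q_B = (251 - (1/2)q_B)q_B - 120q_B.
Maximising: ∂π_B/∂q_B = 131 - q_B = 0, giving q_B = 131.
Then q_N = (262 - 131)/2 = 131/2.

65.50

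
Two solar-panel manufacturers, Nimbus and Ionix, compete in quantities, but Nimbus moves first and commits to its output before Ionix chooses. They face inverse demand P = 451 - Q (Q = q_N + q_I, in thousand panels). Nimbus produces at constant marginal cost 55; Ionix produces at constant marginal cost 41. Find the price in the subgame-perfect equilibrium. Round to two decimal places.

150.50

The follower Ionix best-responds to any q_N: π_I = (451 - Q)q_I - 41q_I.
Setting the follower's marginal profit to zero, 410 - q_N - 2q_I = 0, i.e. q_I = (410 - q_N)/2.
The leader anticipates this reaction. Substituting into P = 451 - Q gives P = 246 - (1/2)q_N, so π_N = (246 - (1/2)q_N)q_N - 55q_N.
Leader FOC: 191 - q_N = 0, so q_N = 191.
Then q_I = (410 - 191)/2 = 219/2.
Total output Q = 601/2, so price P = 451 - 601/2 = 301/2.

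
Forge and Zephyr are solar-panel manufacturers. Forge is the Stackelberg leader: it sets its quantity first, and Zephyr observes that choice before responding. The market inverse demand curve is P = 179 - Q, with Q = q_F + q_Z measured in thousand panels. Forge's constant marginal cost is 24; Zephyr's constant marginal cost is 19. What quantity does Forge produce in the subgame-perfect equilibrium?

75

The follower Zephyr best-responds to any q_F: π_Z = (179 - Q)q_Z - 19q_Z.
∂π_Z/∂q_Z = 160 - q_F - 2q_Z = 0 gives the reaction function q_Z = (160 - q_F)/2.
The leader anticipates this reaction. Substituting into P = 179 - Q gives P = 99 - (1/2)q_F, so π_F = (99 - (1/2)q_F)q_F - 24q_F.
Maximising: ∂π_F/∂q_F = 75 - q_F = 0, giving q_F = 75.
Then q_Z = (160 - 75)/2 = 85/2.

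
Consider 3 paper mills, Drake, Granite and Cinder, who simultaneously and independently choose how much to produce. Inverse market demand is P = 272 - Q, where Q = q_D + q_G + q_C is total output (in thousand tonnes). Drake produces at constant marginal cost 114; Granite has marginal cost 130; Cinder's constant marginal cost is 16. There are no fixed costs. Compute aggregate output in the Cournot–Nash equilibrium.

Drake's profit: π_D = (272 - Q)q_D - (114q_D). Setting ∂π_D/∂q_D = 0: 158 - 2q_D - (q_G + q_C) = 0.
Granite's profit: π_G = (272 - Q)q_G - (130q_G). Setting ∂π_G/∂q_G = 0: 142 - 2q_G - (q_D + q_C) = 0.
Cinder's first-order condition: 256 - 2q_C - (q_D + q_G) = 0.
Adding the 3 first-order conditions: 556 − 4Q = 0, so Q = 139.
Back-substituting: q_D = (158 − 139) = 19, q_G = (142 − 139) = 3, q_C = (256 − 139) = 117.
Total output Q = 19 + 3 + 117 = 139.

139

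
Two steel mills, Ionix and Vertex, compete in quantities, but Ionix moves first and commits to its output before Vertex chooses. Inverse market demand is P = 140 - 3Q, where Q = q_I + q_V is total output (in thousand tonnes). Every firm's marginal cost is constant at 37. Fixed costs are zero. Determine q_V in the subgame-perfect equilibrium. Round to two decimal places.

8.58

Solve by backward induction. Given q_I, the follower Vertex maximises π_V = (140 - 3q_I - 3q_V)q_V - 37q_V.
∂π_V/∂q_V = 103 - 3q_I - 6q_V = 0 gives the reaction function q_V = (103 - 3q_I)/6.
The leader anticipates this reaction. Substituting into P = 140 - 3Q gives P = 177/2 - (3/2)q_I, so π_I = (177/2 - (3/2)q_I)q_I - 37q_I.
Maximising: ∂π_I/∂q_I = 103/2 - 3q_I = 0, giving q_I = 103/6.
Then q_V = (103 - 3·(103/6))/6 = 103/12.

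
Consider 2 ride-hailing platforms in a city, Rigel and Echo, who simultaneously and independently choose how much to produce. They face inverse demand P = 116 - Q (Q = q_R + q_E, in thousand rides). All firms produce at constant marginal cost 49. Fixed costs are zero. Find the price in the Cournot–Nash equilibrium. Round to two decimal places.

71.33

A representative firm's profit is π_i = q_i(116 - Q) - 49q_i.
First-order condition (treating rivals' output as given): 67 - 2q_i - q_j = 0.
By symmetry each firm produces the same amount; substituting q_j = q_i yields q_i = 67/3.
Total output Q = 134/3, so price P = 116 - 134/3 = 214/3.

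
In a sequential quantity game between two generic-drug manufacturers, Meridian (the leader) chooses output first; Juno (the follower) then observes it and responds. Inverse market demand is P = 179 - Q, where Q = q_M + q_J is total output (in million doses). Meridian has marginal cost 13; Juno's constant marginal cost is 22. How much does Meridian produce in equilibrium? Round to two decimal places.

Solve by backward induction. Given q_M, the follower Juno maximises π_J = (179 - q_M - q_J)q_J - 22q_J.
Setting the follower's marginal profit to zero, 157 - q_M - 2q_J = 0, i.e. q_J = (157 - q_M)/2.
Meridian substitutes q_J(q_M) into its own profit: π_M = q_M(179 - q_M - (157 - q_M)/2) - 13q_M = (201/2 - (1/2)q_M)q_M - 13q_M.
Maximising: ∂π_M/∂q_M = 175/2 - q_M = 0, giving q_M = 175/2.
Then q_J = (157 - 175/2)/2 = 139/4.

87.50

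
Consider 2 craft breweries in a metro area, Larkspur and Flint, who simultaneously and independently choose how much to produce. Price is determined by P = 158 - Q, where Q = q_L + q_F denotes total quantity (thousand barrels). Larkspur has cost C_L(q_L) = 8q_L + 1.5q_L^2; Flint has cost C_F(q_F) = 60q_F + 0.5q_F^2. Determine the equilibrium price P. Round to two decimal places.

108.57

Larkspur's profit: π_L = (158 - Q)q_L - (8q_L + (3/2)q_L²). Setting ∂π_L/∂q_L = 0: 150 - 5q_L - (q_F) = 0.
Flint's profit: π_F = (158 - Q)q_F - (60q_F + (1/2)q_F²). Setting ∂π_F/∂q_F = 0: 98 - 3q_F - (q_L) = 0.
So q_L = (150 - q_F)/5 and q_F = (98 - q_L)/3.
Solving the pair: q_L = 176/7, q_F = 170/7.
Total output Q = 346/7, so price P = 158 - 346/7 = 760/7.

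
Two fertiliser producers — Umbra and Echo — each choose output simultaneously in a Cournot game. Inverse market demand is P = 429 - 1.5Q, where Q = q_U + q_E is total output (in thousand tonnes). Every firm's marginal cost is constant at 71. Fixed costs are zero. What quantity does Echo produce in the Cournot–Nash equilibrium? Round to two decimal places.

79.56

Each firm earns π_i = (429 - 1.5Q)q_i - 71q_i.
First-order condition (treating rivals' output as given): 358 - 3q_i - (3/2)q_j = 0.
With identical firms every q_j equals q_i, so q_j = q_i and 358 = (9/2)q_i, giving q_i = 716/9.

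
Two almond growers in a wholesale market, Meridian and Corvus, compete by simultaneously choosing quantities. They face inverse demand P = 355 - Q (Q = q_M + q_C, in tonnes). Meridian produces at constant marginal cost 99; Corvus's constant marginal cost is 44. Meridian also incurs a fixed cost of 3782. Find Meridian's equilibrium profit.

707

Meridian's profit: π_M = (355 - Q)q_M - (99q_M). Setting ∂π_M/∂q_M = 0: 256 - 2q_M - (q_C) = 0.
Corvus's profit: π_C = (355 - Q)q_C - (44q_C). Setting ∂π_C/∂q_C = 0: 311 - 2q_C - (q_M) = 0.
Best responses: q_M = (256 - q_C)/2, q_C = (311 - q_M)/2.
Solving the pair: q_M = 67, q_C = 122.
Price P = 355 - 189 = 166.
Meridian's profit: (166 - 99)·67 - 3782 = 707.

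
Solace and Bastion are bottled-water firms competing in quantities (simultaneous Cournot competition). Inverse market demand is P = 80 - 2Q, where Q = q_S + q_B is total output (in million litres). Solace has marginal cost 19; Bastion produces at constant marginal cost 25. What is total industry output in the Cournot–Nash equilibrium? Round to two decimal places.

19.33

Solace's profit: π_S = (80 - 2Q)q_S - (19q_S). Setting ∂π_S/∂q_S = 0: 61 - 4q_S - 2(q_B) = 0.
Bastion's first-order condition: 55 - 4q_B - 2(q_S) = 0.
Rearranging gives the reaction functions q_S = (61 - 2q_B)/4 and q_B = (55 - 2q_S)/4.
Solving the pair: q_S = 67/6, q_B = 49/6.
Total output Q = 67/6 + 49/6 = 58/3.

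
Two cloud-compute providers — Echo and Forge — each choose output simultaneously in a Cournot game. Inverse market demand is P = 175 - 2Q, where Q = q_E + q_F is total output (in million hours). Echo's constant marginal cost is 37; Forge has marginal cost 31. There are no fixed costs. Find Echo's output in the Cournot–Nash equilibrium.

22

Echo's profit: π_E = (175 - 2Q)q_E - (37q_E). Setting ∂π_E/∂q_E = 0: 138 - 4q_E - 2(q_F) = 0.
Forge's profit: π_F = (175 - 2Q)q_F - (31q_F). Setting ∂π_F/∂q_F = 0: 144 - 4q_F - 2(q_E) = 0.
Rearranging gives the reaction functions q_E = (138 - 2q_F)/4 and q_F = (144 - 2q_E)/4.
Solving the pair: q_E = 22, q_F = 25.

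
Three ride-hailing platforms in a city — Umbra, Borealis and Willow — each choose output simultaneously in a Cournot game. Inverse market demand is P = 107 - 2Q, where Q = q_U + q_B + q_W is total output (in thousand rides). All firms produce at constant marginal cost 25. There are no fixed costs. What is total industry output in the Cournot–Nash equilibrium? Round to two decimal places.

Each firm earns π_i = (107 - 2Q)q_i - 25q_i.
First-order condition (treating rivals' output as given): 82 - 4q_i - 2·Σ_{j≠i} q_j = 0.
With identical firms every q_j equals q_i, so Σ_{j≠i} q_j = 2q_i and 82 = 8q_i, giving q_i = 41/4.
Total output Q = 41/4 + 41/4 + 41/4 = 123/4.

30.75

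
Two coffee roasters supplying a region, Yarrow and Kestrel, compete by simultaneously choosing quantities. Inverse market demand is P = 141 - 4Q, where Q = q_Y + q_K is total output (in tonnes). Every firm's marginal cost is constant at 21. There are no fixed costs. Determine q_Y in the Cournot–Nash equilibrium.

10

A representative firm's profit is π_i = q_i(141 - 4Q) - 21q_i.
First-order condition (treating rivals' output as given): 120 - 8q_i - 4q_j = 0.
By symmetry each firm produces the same amount; substituting q_j = q_i yields q_i = 120/12 = 10.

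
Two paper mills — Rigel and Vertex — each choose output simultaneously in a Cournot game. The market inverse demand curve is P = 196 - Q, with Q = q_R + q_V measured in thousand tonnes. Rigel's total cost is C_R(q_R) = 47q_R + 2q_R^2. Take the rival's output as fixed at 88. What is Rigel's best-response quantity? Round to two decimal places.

With the rival's output fixed at 88, Rigel's profit is π_R = (196 - 88 - q_R)q_R - (47q_R + 2q_R²) = (108 - q_R)q_R - (47q_R + 2q_R²).
∂π_R/∂q_R = 61 - 6q_R = 0, so q_R = 61/6.

10.17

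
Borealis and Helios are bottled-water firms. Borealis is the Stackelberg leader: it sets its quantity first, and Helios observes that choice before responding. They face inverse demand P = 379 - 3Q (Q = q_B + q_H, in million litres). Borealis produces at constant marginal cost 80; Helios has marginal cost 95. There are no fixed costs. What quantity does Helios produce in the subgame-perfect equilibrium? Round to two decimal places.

Solve by backward induction. Given q_B, the follower Helios maximises π_H = (379 - 3q_B - 3q_H)q_H - 95q_H.
∂π_H/∂q_H = 284 - 3q_B - 6q_H = 0 gives the reaction function q_H = (284 - 3q_B)/6.
Borealis substitutes q_H(q_B) into its own profit: π_B = q_B(379 - 3q_B - (284 - 3q_B)/2) - 80q_B = (237 - (3/2)q_B)q_B - 80q_B.
Leader FOC: 157 - 3q_B = 0, so q_B = 157/3.
Then q_H = (284 - 3·(157/3))/6 = 127/6.

21.17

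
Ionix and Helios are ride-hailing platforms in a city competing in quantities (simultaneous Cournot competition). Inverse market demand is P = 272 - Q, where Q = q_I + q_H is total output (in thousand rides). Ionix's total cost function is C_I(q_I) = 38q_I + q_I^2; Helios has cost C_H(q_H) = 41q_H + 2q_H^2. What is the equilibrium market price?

Ionix's profit: π_I = (272 - Q)q_I - (38q_I + q_I²). Setting ∂π_I/∂q_I = 0: 234 - 4q_I - (q_H) = 0.
Helios's profit: π_H = (272 - Q)q_H - (41q_H + 2q_H²). Setting ∂π_H/∂q_H = 0: 231 - 6q_H - (q_I) = 0.
Rearranging gives the reaction functions q_I = (234 - q_H)/4 and q_H = (231 - q_I)/6.
Substituting one into the other gives q_I = 51 and q_H = 30.
Total output Q = 81, so price P = 272 - 81 = 191.

191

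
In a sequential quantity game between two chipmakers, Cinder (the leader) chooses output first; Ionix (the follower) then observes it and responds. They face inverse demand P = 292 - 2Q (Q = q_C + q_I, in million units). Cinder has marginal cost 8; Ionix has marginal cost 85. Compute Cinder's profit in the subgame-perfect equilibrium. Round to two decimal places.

8145.06

Solve by backward induction. Given q_C, the follower Ionix maximises π_I = (292 - 2q_C - 2q_I)q_I - 85q_I.
∂π_I/∂q_I = 207 - 2q_C - 4q_I = 0 gives the reaction function q_I = (207 - 2q_C)/4.
Cinder substitutes q_I(q_C) into its own profit: π_C = q_C(292 - 2q_C - (207 - 2q_C)/2) - 8q_C = (377/2 - q_C)q_C - 8q_C.
Leader FOC: 361/2 - 2q_C = 0, so q_C = 361/4.
Then q_I = (207 - 2·(361/4))/4 = 53/8.
Price P = 292 - 2·(775/8) = 393/4.
Cinder's profit: (393/4 - 8)·(361/4) = 8145.0625.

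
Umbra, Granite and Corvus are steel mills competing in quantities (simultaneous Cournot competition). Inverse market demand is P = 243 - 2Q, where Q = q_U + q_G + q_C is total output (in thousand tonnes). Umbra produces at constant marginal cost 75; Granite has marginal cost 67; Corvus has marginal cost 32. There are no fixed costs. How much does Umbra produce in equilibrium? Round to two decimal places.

14.63

Umbra's profit: π_U = (243 - 2Q)q_U - (75q_U). Setting ∂π_U/∂q_U = 0: 168 - 4q_U - 2(q_G + q_C) = 0.
Granite's profit: π_G = (243 - 2Q)q_G - (67q_G). Setting ∂π_G/∂q_G = 0: 176 - 4q_G - 2(q_U + q_C) = 0.
Corvus's first-order condition: 211 - 4q_C - 2(q_U + q_G) = 0.
Summing all 3 equations gives 555 − 8Q = 0, hence Q = 555/8.
Back-substituting: q_U = (168 − 555/4)/2 = 117/8, q_G = (176 − 555/4)/2 = 149/8, q_C = (211 − 555/4)/2 = 289/8.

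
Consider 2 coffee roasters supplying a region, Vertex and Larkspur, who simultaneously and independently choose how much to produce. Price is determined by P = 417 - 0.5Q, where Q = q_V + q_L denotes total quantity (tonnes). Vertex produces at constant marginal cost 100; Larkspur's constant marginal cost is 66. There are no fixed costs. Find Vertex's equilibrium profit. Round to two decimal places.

Vertex's profit: π_V = (417 - 0.5Q)q_V - (100q_V). Setting ∂π_V/∂q_V = 0: 317 - q_V - (1/2)(q_L) = 0.
Larkspur's first-order condition: 351 - q_L - (1/2)(q_V) = 0.
So q_V = (317 - (1/2)q_L) and q_L = (351 - (1/2)q_V).
Substituting one into the other gives q_V = 566/3 and q_L = 770/3.
Price P = 417 - (1/2)·(1336/3) = 583/3.
Vertex's profit: (583/3 - 100)·(566/3) = 17797.5556.

17797.56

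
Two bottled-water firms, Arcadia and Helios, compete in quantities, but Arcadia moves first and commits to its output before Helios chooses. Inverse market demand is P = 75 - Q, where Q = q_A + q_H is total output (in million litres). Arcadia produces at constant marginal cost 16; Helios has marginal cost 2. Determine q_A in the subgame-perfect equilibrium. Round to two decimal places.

22.50

Solve by backward induction. Given q_A, the follower Helios maximises π_H = (75 - q_A - q_H)q_H - 2q_H.
Setting the follower's marginal profit to zero, 73 - q_A - 2q_H = 0, i.e. q_H = (73 - q_A)/2.
Arcadia substitutes q_H(q_A) into its own profit: π_A = q_A(75 - q_A - (73 - q_A)/2) - 16q_A = (77/2 - (1/2)q_A)q_A - 16q_A.
The leader's first-order condition 45/2 - q_A = 0 yields q_A = 45/2.
Then q_H = (73 - 45/2)/2 = 101/4.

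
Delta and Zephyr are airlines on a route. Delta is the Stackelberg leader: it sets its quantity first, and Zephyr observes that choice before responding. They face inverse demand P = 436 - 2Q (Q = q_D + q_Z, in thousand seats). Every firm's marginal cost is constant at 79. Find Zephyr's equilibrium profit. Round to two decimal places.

Solve by backward induction. Given q_D, the follower Zephyr maximises π_Z = (436 - 2q_D - 2q_Z)q_Z - 79q_Z.
Follower FOC: 357 - 2q_D - 4q_Z = 0, so q_Z(q_D) = (357 - 2q_D)/4.
Delta substitutes q_Z(q_D) into its own profit: π_D = q_D(436 - 2q_D - (357 - 2q_D)/2) - 79q_D = (515/2 - q_D)q_D - 79q_D.
Leader FOC: 357/2 - 2q_D = 0, so q_D = 357/4.
Then q_Z = (357 - 2·(357/4))/4 = 357/8.
Price P = 436 - 2·(1071/8) = 673/4.
Zephyr's profit: (673/4 - 79)·(357/8) = 3982.7813.

3982.78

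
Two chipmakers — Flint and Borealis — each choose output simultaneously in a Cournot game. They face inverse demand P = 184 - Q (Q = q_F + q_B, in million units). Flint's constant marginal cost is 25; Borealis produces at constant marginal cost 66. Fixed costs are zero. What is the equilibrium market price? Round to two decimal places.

Flint's profit: π_F = (184 - Q)q_F - (25q_F). Setting ∂π_F/∂q_F = 0: 159 - 2q_F - (q_B) = 0.
Borealis's first-order condition: 118 - 2q_B - (q_F) = 0.
So q_F = (159 - q_B)/2 and q_B = (118 - q_F)/2.
Solving the pair: q_F = 200/3, q_B = 77/3.
Total output Q = 277/3, so price P = 184 - 277/3 = 275/3.

91.67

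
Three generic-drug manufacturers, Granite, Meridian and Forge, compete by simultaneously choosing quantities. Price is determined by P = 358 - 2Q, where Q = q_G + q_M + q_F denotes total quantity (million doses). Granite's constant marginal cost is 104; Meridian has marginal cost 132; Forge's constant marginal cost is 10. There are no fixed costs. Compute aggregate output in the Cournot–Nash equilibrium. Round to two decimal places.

Granite's profit: π_G = (358 - 2Q)q_G - (104q_G). Setting ∂π_G/∂q_G = 0: 254 - 4q_G - 2(q_M + q_F) = 0.
Meridian's profit: π_M = (358 - 2Q)q_M - (132q_M). Setting ∂π_M/∂q_M = 0: 226 - 4q_M - 2(q_G + q_F) = 0.
Forge's profit: π_F = (358 - 2Q)q_F - (10q_F). Setting ∂π_F/∂q_F = 0: 348 - 4q_F - 2(q_G + q_M) = 0.
Summing all 3 equations gives 828 − 8Q = 0, hence Q = 207/2.
Back-substituting: q_G = (254 − 207)/2 = 47/2, q_M = (226 − 207)/2 = 19/2, q_F = (348 − 207)/2 = 141/2.
Total output Q = 47/2 + 19/2 + 141/2 = 207/2.

103.50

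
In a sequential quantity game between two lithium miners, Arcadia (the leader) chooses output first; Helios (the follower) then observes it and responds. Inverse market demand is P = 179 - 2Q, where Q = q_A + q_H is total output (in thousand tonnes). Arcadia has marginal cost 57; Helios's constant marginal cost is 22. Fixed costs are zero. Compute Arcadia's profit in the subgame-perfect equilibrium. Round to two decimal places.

473.06

The follower Helios best-responds to any q_A: π_H = (179 - 2Q)q_H - 22q_H.
∂π_H/∂q_H = 157 - 2q_A - 4q_H = 0 gives the reaction function q_H = (157 - 2q_A)/4.
The leader anticipates this reaction. Substituting into P = 179 - 2Q gives P = 201/2 - q_A, so π_A = (201/2 - q_A)q_A - 57q_A.
The leader's first-order condition 87/2 - 2q_A = 0 yields q_A = 87/4.
Then q_H = (157 - 2·(87/4))/4 = 227/8.
Price P = 179 - 2·(401/8) = 315/4.
Arcadia's profit: (315/4 - 57)·(87/4) = 473.0625.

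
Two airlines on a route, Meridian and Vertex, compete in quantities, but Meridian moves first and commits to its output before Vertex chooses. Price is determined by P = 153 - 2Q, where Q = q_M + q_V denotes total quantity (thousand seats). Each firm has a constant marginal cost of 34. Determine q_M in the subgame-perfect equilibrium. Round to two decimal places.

Solve by backward induction. Given q_M, the follower Vertex maximises π_V = (153 - 2q_M - 2q_V)q_V - 34q_V.
Setting the follower's marginal profit to zero, 119 - 2q_M - 4q_V = 0, i.e. q_V = (119 - 2q_M)/4.
The leader anticipates this reaction. Substituting into P = 153 - 2Q gives P = 187/2 - q_M, so π_M = (187/2 - q_M)q_M - 34q_M.
Leader FOC: 119/2 - 2q_M = 0, so q_M = 119/4.
Then q_V = (119 - 2·(119/4))/4 = 119/8.

29.75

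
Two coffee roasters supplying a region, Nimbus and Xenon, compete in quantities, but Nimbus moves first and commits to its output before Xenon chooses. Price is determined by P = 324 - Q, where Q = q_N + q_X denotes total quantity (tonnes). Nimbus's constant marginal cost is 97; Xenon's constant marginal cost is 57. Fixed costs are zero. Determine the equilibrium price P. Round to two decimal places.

143.75

Solve by backward induction. Given q_N, the follower Xenon maximises π_X = (324 - q_N - q_X)q_X - 57q_X.
Setting the follower's marginal profit to zero, 267 - q_N - 2q_X = 0, i.e. q_X = (267 - q_N)/2.
Nimbus substitutes q_X(q_N) into its own profit: π_N = q_N(324 - q_N - (267 - q_N)/2) - 97q_N = (381/2 - (1/2)q_N)q_N - 97q_N.
Leader FOC: 187/2 - q_N = 0, so q_N = 187/2.
Then q_X = (267 - 187/2)/2 = 347/4.
Total output Q = 721/4, so price P = 324 - 721/4 = 575/4.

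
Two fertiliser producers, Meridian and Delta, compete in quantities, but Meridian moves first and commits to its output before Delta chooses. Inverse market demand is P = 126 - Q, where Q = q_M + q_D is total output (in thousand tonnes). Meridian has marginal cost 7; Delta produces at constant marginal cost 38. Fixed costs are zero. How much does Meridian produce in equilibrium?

75

The follower Delta best-responds to any q_M: π_D = (126 - Q)q_D - 38q_D.
Setting the follower's marginal profit to zero, 88 - q_M - 2q_D = 0, i.e. q_D = (88 - q_M)/2.
Meridian substitutes q_D(q_M) into its own profit: π_M = q_M(126 - q_M - (88 - q_M)/2) - 7q_M = (82 - (1/2)q_M)q_M - 7q_M.
Maximising: ∂π_M/∂q_M = 75 - q_M = 0, giving q_M = 75.
Then q_D = (88 - 75)/2 = 13/2.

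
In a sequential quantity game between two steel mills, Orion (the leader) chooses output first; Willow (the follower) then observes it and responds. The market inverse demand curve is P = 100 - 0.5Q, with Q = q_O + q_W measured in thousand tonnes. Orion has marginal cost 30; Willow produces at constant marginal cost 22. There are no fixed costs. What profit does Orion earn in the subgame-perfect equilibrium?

The follower Willow best-responds to any q_O: π_W = (100 - 0.5Q)q_W - 22q_W.
Follower FOC: 78 - (1/2)q_O - q_W = 0, so q_W(q_O) = (78 - (1/2)q_O).
Orion substitutes q_W(q_O) into its own profit: π_O = q_O(100 - (1/2)q_O - (78 - (1/2)q_O)/2) - 30q_O = (61 - (1/4)q_O)q_O - 30q_O.
The leader's first-order condition 31 - (1/2)q_O = 0 yields q_O = 62.
Then q_W = (78 - (1/2)·62) = 47.
Price P = 100 - (1/2)·109 = 91/2.
Orion's profit: (91/2 - 30)·62 = 961.

961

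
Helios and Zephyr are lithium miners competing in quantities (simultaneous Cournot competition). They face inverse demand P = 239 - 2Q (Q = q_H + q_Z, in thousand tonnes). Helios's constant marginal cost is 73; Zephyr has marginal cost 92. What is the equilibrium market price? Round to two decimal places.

Helios's profit: π_H = (239 - 2Q)q_H - (73q_H). Setting ∂π_H/∂q_H = 0: 166 - 4q_H - 2(q_Z) = 0.
Zephyr's first-order condition: 147 - 4q_Z - 2(q_H) = 0.
So q_H = (166 - 2q_Z)/4 and q_Z = (147 - 2q_H)/4.
Solving the pair: q_H = 185/6, q_Z = 64/3.
Total output Q = 313/6, so price P = 239 - 2·(313/6) = 404/3.

134.67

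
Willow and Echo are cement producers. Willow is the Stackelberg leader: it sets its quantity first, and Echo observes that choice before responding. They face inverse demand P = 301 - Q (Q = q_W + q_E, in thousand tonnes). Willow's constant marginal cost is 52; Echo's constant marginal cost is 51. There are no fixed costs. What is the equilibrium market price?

Solve by backward induction. Given q_W, the follower Echo maximises π_E = (301 - q_W - q_E)q_E - 51q_E.
Follower FOC: 250 - q_W - 2q_E = 0, so q_E(q_W) = (250 - q_W)/2.
The leader anticipates this reaction. Substituting into P = 301 - Q gives P = 176 - (1/2)q_W, so π_W = (176 - (1/2)q_W)q_W - 52q_W.
Maximising: ∂π_W/∂q_W = 124 - q_W = 0, giving q_W = 124.
Then q_E = (250 - 124)/2 = 63.
Total output Q = 187, so price P = 301 - 187 = 114.

114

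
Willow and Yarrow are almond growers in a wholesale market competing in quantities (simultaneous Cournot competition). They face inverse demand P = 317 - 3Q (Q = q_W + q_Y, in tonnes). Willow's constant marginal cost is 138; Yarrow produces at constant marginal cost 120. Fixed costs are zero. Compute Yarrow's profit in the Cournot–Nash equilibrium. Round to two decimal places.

1712.04

Willow's profit: π_W = (317 - 3Q)q_W - (138q_W). Setting ∂π_W/∂q_W = 0: 179 - 6q_W - 3(q_Y) = 0.
Yarrow's first-order condition: 197 - 6q_Y - 3(q_W) = 0.
Rearranging gives the reaction functions q_W = (179 - 3q_Y)/6 and q_Y = (197 - 3q_W)/6.
Substituting one into the other gives q_W = 161/9 and q_Y = 215/9.
Price P = 317 - 3·(376/9) = 575/3.
Yarrow's profit: (575/3 - 120)·(215/9) = 1712.0370.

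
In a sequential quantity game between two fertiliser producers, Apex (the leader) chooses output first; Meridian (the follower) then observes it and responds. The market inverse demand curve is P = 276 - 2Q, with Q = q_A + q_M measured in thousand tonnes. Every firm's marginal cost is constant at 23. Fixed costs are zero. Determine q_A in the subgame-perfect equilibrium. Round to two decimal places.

Solve by backward induction. Given q_A, the follower Meridian maximises π_M = (276 - 2q_A - 2q_M)q_M - 23q_M.
∂π_M/∂q_M = 253 - 2q_A - 4q_M = 0 gives the reaction function q_M = (253 - 2q_A)/4.
Apex substitutes q_M(q_A) into its own profit: π_A = q_A(276 - 2q_A - (253 - 2q_A)/2) - 23q_A = (299/2 - q_A)q_A - 23q_A.
Leader FOC: 253/2 - 2q_A = 0, so q_A = 253/4.
Then q_M = (253 - 2·(253/4))/4 = 253/8.

63.25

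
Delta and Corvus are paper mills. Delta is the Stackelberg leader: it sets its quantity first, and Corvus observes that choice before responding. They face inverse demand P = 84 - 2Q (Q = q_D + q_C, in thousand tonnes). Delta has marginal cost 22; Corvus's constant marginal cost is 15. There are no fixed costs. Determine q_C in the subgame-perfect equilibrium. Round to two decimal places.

10.38

Solve by backward induction. Given q_D, the follower Corvus maximises π_C = (84 - 2q_D - 2q_C)q_C - 15q_C.
∂π_C/∂q_C = 69 - 2q_D - 4q_C = 0 gives the reaction function q_C = (69 - 2q_D)/4.
The leader anticipates this reaction. Substituting into P = 84 - 2Q gives P = 99/2 - q_D, so π_D = (99/2 - q_D)q_D - 22q_D.
The leader's first-order condition 55/2 - 2q_D = 0 yields q_D = 55/4.
Then q_C = (69 - 2·(55/4))/4 = 83/8.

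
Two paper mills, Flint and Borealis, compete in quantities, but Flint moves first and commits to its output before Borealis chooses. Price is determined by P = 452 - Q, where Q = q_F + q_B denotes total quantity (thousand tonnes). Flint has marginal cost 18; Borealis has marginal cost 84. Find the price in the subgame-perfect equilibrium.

Solve by backward induction. Given q_F, the follower Borealis maximises π_B = (452 - q_F - q_B)q_B - 84q_B.
Setting the follower's marginal profit to zero, 368 - q_F - 2q_B = 0, i.e. q_B = (368 - q_F)/2.
Flint substitutes q_B(q_F) into its own profit: π_F = q_F(452 - q_F - (368 - q_F)/2) - 18q_F = (268 - (1/2)q_F)q_F - 18q_F.
The leader's first-order condition 250 - q_F = 0 yields q_F = 250.
Then q_B = (368 - 250)/2 = 59.
Total output Q = 309, so price P = 452 - 309 = 143.

143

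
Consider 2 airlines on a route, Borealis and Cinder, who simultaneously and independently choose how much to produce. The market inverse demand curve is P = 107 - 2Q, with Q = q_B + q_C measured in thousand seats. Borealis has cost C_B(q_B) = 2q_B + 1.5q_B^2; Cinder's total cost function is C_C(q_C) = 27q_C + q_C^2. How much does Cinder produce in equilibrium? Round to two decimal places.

Borealis's profit: π_B = (107 - 2Q)q_B - (2q_B + (3/2)q_B²). Setting ∂π_B/∂q_B = 0: 105 - 7q_B - 2(q_C) = 0.
Cinder's profit: π_C = (107 - 2Q)q_C - (27q_C + q_C²). Setting ∂π_C/∂q_C = 0: 80 - 6q_C - 2(q_B) = 0.
So q_B = (105 - 2q_C)/7 and q_C = (80 - 2q_B)/6.
Solving the pair: q_B = 235/19, q_C = 175/19.

9.21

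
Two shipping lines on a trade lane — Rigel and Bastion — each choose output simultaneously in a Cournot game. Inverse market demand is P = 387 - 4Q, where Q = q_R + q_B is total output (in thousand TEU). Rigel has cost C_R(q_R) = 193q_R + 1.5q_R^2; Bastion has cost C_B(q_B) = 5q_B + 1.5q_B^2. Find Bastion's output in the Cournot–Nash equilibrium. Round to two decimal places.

Rigel's profit: π_R = (387 - 4Q)q_R - (193q_R + (3/2)q_R²). Setting ∂π_R/∂q_R = 0: 194 - 11q_R - 4(q_B) = 0.
Bastion's first-order condition: 382 - 11q_B - 4(q_R) = 0.
So q_R = (194 - 4q_B)/11 and q_B = (382 - 4q_R)/11.
Solving the pair: q_R = 202/35, q_B = 1142/35.

32.63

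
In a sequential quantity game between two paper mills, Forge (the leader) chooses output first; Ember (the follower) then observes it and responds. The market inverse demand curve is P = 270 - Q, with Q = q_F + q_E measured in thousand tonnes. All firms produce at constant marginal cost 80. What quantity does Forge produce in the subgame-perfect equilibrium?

95

Solve by backward induction. Given q_F, the follower Ember maximises π_E = (270 - q_F - q_E)q_E - 80q_E.
Follower FOC: 190 - q_F - 2q_E = 0, so q_E(q_F) = (190 - q_F)/2.
Forge substitutes q_E(q_F) into its own profit: π_F = q_F(270 - q_F - (190 - q_F)/2) - 80q_F = (175 - (1/2)q_F)q_F - 80q_F.
The leader's first-order condition 95 - q_F = 0 yields q_F = 95.
Then q_E = (190 - 95)/2 = 95/2.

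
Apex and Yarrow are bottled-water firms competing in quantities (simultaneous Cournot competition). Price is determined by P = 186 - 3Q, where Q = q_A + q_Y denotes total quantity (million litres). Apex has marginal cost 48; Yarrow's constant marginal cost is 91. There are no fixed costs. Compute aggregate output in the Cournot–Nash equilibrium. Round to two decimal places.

Apex's profit: π_A = (186 - 3Q)q_A - (48q_A). Setting ∂π_A/∂q_A = 0: 138 - 6q_A - 3(q_Y) = 0.
Yarrow's profit: π_Y = (186 - 3Q)q_Y - (91q_Y). Setting ∂π_Y/∂q_Y = 0: 95 - 6q_Y - 3(q_A) = 0.
Best responses: q_A = (138 - 3q_Y)/6, q_Y = (95 - 3q_A)/6.
Solving the pair: q_A = 181/9, q_Y = 52/9.
Total output Q = 181/9 + 52/9 = 233/9.

25.89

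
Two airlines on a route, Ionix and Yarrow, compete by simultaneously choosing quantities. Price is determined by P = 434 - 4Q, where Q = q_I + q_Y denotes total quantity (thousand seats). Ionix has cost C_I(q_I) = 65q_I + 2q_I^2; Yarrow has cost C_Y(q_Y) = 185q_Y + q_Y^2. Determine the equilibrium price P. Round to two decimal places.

Ionix's profit: π_I = (434 - 4Q)q_I - (65q_I + 2q_I²). Setting ∂π_I/∂q_I = 0: 369 - 12q_I - 4(q_Y) = 0.
Yarrow's first-order condition: 249 - 10q_Y - 4(q_I) = 0.
Best responses: q_I = (369 - 4q_Y)/12, q_Y = (249 - 4q_I)/10.
Substituting one into the other gives q_I = 1347/52 and q_Y = 189/13.
Total output Q = 40.4423, so price P = 434 - 4·40.4423 = 272.2308.

272.23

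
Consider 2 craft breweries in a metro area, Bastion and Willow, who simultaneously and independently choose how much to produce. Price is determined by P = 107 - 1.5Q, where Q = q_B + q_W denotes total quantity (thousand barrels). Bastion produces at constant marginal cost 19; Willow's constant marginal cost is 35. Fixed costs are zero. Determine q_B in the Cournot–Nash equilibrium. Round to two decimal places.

23.11

Bastion's profit: π_B = (107 - 1.5Q)q_B - (19q_B). Setting ∂π_B/∂q_B = 0: 88 - 3q_B - (3/2)(q_W) = 0.
Willow's profit: π_W = (107 - 1.5Q)q_W - (35q_W). Setting ∂π_W/∂q_W = 0: 72 - 3q_W - (3/2)(q_B) = 0.
Best responses: q_B = (88 - (3/2)q_W)/3, q_W = (72 - (3/2)q_B)/3.
Substituting one into the other gives q_B = 208/9 and q_W = 112/9.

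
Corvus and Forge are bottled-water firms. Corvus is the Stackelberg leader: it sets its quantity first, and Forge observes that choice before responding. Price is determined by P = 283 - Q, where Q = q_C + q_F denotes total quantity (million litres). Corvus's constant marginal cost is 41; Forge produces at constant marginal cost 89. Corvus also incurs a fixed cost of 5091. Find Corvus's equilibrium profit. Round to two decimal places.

5421.50

The follower Forge best-responds to any q_C: π_F = (283 - Q)q_F - 89q_F.
∂π_F/∂q_F = 194 - q_C - 2q_F = 0 gives the reaction function q_F = (194 - q_C)/2.
The leader anticipates this reaction. Substituting into P = 283 - Q gives P = 186 - (1/2)q_C, so π_C = (186 - (1/2)q_C)q_C - 41q_C.
Leader FOC: 145 - q_C = 0, so q_C = 145.
Then q_F = (194 - 145)/2 = 49/2.
Price P = 283 - 339/2 = 227/2.
Corvus's profit: (227/2 - 41)·145 - 5091 = 5421.5000.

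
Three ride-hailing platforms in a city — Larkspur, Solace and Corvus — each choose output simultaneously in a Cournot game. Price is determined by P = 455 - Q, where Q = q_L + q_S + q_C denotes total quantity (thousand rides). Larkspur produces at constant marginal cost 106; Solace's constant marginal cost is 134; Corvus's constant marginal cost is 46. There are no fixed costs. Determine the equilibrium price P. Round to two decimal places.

185.25

Larkspur's profit: π_L = (455 - Q)q_L - (106q_L). Setting ∂π_L/∂q_L = 0: 349 - 2q_L - (q_S + q_C) = 0.
Solace's first-order condition: 321 - 2q_S - (q_L + q_C) = 0.
Corvus's profit: π_C = (455 - Q)q_C - (46q_C). Setting ∂π_C/∂q_C = 0: 409 - 2q_C - (q_L + q_S) = 0.
Adding the 3 conditions: 1079 − 2Q − 2Q = 0, i.e. Q = 1079/4.
Back-substituting: q_L = (349 − 1079/4) = 317/4, q_S = (321 − 1079/4) = 205/4, q_C = (409 − 1079/4) = 557/4.
Total output Q = 1079/4, so price P = 455 - 1079/4 = 741/4.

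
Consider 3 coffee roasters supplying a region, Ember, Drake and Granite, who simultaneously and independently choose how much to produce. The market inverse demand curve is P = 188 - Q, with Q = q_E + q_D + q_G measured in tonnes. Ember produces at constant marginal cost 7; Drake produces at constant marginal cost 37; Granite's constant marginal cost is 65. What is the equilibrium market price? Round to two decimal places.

74.25

Ember's profit: π_E = (188 - Q)q_E - (7q_E). Setting ∂π_E/∂q_E = 0: 181 - 2q_E - (q_D + q_G) = 0.
Drake's profit: π_D = (188 - Q)q_D - (37q_D). Setting ∂π_D/∂q_D = 0: 151 - 2q_D - (q_E + q_G) = 0.
Granite's profit: π_G = (188 - Q)q_G - (65q_G). Setting ∂π_G/∂q_G = 0: 123 - 2q_G - (q_E + q_D) = 0.
Adding the 3 first-order conditions: 455 − 4Q = 0, so Q = 455/4.
Back-substituting: q_E = (181 − 455/4) = 269/4, q_D = (151 − 455/4) = 149/4, q_G = (123 − 455/4) = 37/4.
Total output Q = 455/4, so price P = 188 - 455/4 = 297/4.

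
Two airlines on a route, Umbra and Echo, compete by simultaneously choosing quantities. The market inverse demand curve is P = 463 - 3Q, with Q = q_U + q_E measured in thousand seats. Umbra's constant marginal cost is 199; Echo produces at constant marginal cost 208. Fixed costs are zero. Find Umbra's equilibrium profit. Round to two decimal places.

2760.33

Umbra's profit: π_U = (463 - 3Q)q_U - (199q_U). Setting ∂π_U/∂q_U = 0: 264 - 6q_U - 3(q_E) = 0.
Echo's first-order condition: 255 - 6q_E - 3(q_U) = 0.
Best responses: q_U = (264 - 3q_E)/6, q_E = (255 - 3q_U)/6.
Substituting one into the other gives q_U = 91/3 and q_E = 82/3.
Price P = 463 - 3·(173/3) = 290.
Umbra's profit: (290 - 199)·(91/3) = 2760.3333.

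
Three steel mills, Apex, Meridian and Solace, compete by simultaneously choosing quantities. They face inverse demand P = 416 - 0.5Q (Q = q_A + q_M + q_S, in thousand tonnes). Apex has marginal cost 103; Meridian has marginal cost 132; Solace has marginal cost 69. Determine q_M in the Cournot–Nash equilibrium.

96

Apex's profit: π_A = (416 - 0.5Q)q_A - (103q_A). Setting ∂π_A/∂q_A = 0: 313 - q_A - (1/2)(q_M + q_S) = 0.
Meridian's profit: π_M = (416 - 0.5Q)q_M - (132q_M). Setting ∂π_M/∂q_M = 0: 284 - q_M - (1/2)(q_A + q_S) = 0.
Solace's profit: π_S = (416 - 0.5Q)q_S - (69q_S). Setting ∂π_S/∂q_S = 0: 347 - q_S - (1/2)(q_A + q_M) = 0.
Adding the 3 first-order conditions: 944 − 2Q = 0, so Q = 472.
Back-substituting: q_A = (313 − 236)/(1/2) = 154, q_M = (284 − 236)/(1/2) = 96, q_S = (347 − 236)/(1/2) = 222.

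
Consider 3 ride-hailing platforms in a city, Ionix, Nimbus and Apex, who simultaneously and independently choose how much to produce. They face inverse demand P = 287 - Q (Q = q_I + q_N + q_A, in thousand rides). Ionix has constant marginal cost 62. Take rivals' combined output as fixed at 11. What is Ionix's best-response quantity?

With rivals' combined output fixed at 11, Ionix's profit is π_I = (287 - 11 - q_I)q_I - (62q_I) = (276 - q_I)q_I - (62q_I).
∂π_I/∂q_I = 214 - 2q_I = 0, so q_I = 107.

107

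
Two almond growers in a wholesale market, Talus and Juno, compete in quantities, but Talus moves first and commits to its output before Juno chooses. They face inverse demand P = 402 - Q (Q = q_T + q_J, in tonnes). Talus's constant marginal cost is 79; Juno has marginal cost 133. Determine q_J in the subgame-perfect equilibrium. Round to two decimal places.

40.25

Solve by backward induction. Given q_T, the follower Juno maximises π_J = (402 - q_T - q_J)q_J - 133q_J.
Setting the follower's marginal profit to zero, 269 - q_T - 2q_J = 0, i.e. q_J = (269 - q_T)/2.
The leader anticipates this reaction. Substituting into P = 402 - Q gives P = 535/2 - (1/2)q_T, so π_T = (535/2 - (1/2)q_T)q_T - 79q_T.
The leader's first-order condition 377/2 - q_T = 0 yields q_T = 377/2.
Then q_J = (269 - 377/2)/2 = 161/4.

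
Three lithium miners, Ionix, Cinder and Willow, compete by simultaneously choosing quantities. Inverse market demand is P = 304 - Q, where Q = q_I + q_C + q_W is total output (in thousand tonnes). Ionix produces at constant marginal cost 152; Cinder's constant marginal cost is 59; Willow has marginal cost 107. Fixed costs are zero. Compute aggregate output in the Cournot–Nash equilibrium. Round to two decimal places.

148.50

Ionix's profit: π_I = (304 - Q)q_I - (152q_I). Setting ∂π_I/∂q_I = 0: 152 - 2q_I - (q_C + q_W) = 0.
Cinder's profit: π_C = (304 - Q)q_C - (59q_C). Setting ∂π_C/∂q_C = 0: 245 - 2q_C - (q_I + q_W) = 0.
Willow's profit: π_W = (304 - Q)q_W - (107q_W). Setting ∂π_W/∂q_W = 0: 197 - 2q_W - (q_I + q_C) = 0.
Summing all 3 equations gives 594 − 4Q = 0, hence Q = 297/2.
Back-substituting: q_I = (152 − 297/2) = 7/2, q_C = (245 − 297/2) = 193/2, q_W = (197 − 297/2) = 97/2.
Total output Q = 7/2 + 193/2 + 97/2 = 297/2.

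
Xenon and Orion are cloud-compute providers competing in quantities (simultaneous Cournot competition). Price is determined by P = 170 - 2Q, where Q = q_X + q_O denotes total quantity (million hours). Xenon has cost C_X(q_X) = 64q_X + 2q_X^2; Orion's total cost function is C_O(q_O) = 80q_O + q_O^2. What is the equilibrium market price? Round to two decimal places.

126.18

Xenon's profit: π_X = (170 - 2Q)q_X - (64q_X + 2q_X²). Setting ∂π_X/∂q_X = 0: 106 - 8q_X - 2(q_O) = 0.
Orion's first-order condition: 90 - 6q_O - 2(q_X) = 0.
So q_X = (106 - 2q_O)/8 and q_O = (90 - 2q_X)/6.
Substituting one into the other gives q_X = 114/11 and q_O = 127/11.
Total output Q = 241/11, so price P = 170 - 2·(241/11) = 1388/11.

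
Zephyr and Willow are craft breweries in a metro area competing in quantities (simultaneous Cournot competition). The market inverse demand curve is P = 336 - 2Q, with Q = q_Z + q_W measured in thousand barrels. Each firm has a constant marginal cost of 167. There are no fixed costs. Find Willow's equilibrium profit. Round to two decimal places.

1586.72

Each firm earns π_i = (336 - 2Q)q_i - 167q_i.
First-order condition (treating rivals' output as given): 169 - 4q_i - 2q_j = 0.
By symmetry each firm produces the same amount; substituting q_j = q_i yields q_i = 169/6.
Price P = 336 - 2·(169/3) = 670/3.
Willow's profit: (670/3 - 167)·(169/6) = 1586.7222.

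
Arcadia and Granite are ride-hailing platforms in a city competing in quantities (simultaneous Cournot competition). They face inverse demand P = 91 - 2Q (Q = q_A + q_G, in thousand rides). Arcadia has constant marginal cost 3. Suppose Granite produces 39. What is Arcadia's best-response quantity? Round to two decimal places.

2.50

With the rival's output fixed at 39, Arcadia's profit is π_A = (91 - 2·39 - 2q_A)q_A - (3q_A) = (13 - 2q_A)q_A - (3q_A).
∂π_A/∂q_A = 10 - 4q_A = 0, so q_A = 5/2.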